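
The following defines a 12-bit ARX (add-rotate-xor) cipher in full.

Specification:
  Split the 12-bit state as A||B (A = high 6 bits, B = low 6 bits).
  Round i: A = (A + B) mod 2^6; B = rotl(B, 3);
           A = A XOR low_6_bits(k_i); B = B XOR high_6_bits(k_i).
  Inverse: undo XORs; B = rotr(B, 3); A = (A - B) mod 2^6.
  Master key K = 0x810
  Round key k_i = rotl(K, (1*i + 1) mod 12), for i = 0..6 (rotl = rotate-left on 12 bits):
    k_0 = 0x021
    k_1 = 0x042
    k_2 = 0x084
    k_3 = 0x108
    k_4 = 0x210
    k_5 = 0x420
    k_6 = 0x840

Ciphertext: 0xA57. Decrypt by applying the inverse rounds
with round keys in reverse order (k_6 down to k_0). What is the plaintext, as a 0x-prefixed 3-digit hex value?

0x9B2

s_0 = ciphertext = 0xA57
s_1 = InvRound(s_0, k_6) = 0xCF6
s_2 = InvRound(s_1, k_5) = 0x7F4
s_3 = InvRound(s_2, k_4) = 0xA27
s_4 = InvRound(s_3, k_3) = 0x11C
s_5 = InvRound(s_4, k_2) = 0x373
s_6 = InvRound(s_5, k_1) = 0xE56
s_7 = InvRound(s_6, k_0) = 0x9B2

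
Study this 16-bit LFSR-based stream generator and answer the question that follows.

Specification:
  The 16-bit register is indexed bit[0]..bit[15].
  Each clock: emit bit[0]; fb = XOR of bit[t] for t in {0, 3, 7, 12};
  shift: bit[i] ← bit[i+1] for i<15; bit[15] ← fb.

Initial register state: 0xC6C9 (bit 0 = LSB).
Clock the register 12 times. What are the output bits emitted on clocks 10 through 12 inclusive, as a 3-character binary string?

reg_0 = 0xC6C9
clock 1: out=1, reg = 0xE364
clock 2: out=0, reg = 0x71B2
clock 3: out=0, reg = 0x38D9
clock 4: out=1, reg = 0x1C6C
clock 5: out=0, reg = 0x0E36
clock 6: out=0, reg = 0x071B
clock 7: out=1, reg = 0x038D
clock 8: out=1, reg = 0x81C6
clock 9: out=0, reg = 0xC0E3
clock 10: out=1, reg = 0x6071
clock 11: out=1, reg = 0xB038
clock 12: out=0, reg = 0x581C

110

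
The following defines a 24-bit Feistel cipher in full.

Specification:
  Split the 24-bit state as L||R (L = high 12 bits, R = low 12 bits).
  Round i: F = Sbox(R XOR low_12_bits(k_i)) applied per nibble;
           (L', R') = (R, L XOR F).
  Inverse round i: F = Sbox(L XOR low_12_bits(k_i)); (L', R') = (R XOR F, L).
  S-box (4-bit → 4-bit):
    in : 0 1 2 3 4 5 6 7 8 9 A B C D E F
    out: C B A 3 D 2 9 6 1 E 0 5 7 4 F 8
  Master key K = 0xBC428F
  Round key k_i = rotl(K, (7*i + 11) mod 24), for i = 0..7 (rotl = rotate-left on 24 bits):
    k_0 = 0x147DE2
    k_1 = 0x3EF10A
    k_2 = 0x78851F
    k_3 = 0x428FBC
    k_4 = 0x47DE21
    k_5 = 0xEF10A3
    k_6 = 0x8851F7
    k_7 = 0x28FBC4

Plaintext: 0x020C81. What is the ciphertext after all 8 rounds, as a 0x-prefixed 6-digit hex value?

s_0 = plaintext = 0x020C81
s_1 = Round(s_0, k_0) = 0xC81BB3
s_2 = Round(s_1, k_1) = 0xBB3CDF
s_3 = Round(s_2, k_2) = 0xCDF5CF
s_4 = Round(s_3, k_3) = 0x5CFCBC
s_5 = Round(s_4, k_4) = 0xCBCF2B
s_6 = Round(s_5, k_5) = 0xF2B4AD
s_7 = Round(s_6, k_6) = 0x4ADD0B
s_8 = Round(s_7, k_7) = 0xD0BDD5

0xD0BDD5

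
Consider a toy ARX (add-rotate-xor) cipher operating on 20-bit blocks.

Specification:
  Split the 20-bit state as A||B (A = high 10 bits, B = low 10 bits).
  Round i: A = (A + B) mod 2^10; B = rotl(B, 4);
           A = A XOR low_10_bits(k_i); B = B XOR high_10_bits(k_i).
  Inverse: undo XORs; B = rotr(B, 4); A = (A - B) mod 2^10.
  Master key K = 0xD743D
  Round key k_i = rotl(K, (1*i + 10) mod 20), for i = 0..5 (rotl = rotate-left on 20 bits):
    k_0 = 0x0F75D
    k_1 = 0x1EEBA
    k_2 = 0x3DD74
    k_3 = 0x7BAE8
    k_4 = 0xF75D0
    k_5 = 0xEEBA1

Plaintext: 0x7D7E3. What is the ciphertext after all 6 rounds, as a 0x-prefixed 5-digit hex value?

s_0 = plaintext = 0x7D7E3
s_1 = Round(s_0, k_0) = 0xA1602
s_2 = Round(s_1, k_1) = 0x8F453
s_3 = Round(s_2, k_2) = 0xF91C6
s_4 = Round(s_3, k_3) = 0xD0989
s_5 = Round(s_4, k_4) = 0x46F4B
s_6 = Round(s_5, k_5) = 0xF1F07

0xF1F07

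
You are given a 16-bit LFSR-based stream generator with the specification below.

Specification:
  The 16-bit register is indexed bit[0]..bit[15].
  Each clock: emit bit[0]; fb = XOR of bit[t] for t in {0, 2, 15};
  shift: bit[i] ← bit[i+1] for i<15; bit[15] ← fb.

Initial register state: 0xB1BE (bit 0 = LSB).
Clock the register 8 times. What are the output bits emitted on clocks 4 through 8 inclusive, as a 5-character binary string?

11101

reg_0 = 0xB1BE
clock 1: out=0, reg = 0x58DF
clock 2: out=1, reg = 0x2C6F
clock 3: out=1, reg = 0x1637
clock 4: out=1, reg = 0x0B1B
clock 5: out=1, reg = 0x858D
clock 6: out=1, reg = 0xC2C6
clock 7: out=0, reg = 0x6163
clock 8: out=1, reg = 0xB0B1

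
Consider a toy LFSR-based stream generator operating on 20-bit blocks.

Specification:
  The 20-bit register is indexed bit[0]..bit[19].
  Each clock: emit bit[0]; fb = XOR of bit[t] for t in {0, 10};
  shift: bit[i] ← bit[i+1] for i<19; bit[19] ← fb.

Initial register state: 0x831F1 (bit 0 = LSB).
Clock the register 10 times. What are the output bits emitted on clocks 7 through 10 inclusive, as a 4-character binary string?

reg_0 = 0x831F1
clock 1: out=1, reg = 0xC18F8
clock 2: out=0, reg = 0x60C7C
clock 3: out=0, reg = 0xB063E
clock 4: out=0, reg = 0xD831F
clock 5: out=1, reg = 0xEC18F
clock 6: out=1, reg = 0xF60C7
clock 7: out=1, reg = 0xFB063
clock 8: out=1, reg = 0xFD831
clock 9: out=1, reg = 0xFEC18
clock 10: out=0, reg = 0xFF60C

1110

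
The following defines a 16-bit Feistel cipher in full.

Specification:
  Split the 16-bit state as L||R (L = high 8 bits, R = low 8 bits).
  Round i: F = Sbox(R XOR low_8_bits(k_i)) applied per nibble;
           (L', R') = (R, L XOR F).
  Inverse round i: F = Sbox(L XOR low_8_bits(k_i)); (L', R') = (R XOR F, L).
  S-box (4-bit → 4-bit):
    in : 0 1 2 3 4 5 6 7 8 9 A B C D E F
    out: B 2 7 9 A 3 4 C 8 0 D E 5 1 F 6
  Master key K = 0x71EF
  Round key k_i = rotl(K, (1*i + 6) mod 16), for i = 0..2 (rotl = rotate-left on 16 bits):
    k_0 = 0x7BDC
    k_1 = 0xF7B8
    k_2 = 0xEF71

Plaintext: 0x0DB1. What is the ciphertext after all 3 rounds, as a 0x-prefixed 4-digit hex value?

0xDB91

s_0 = plaintext = 0x0DB1
s_1 = Round(s_0, k_0) = 0xB14C
s_2 = Round(s_1, k_1) = 0x4CDB
s_3 = Round(s_2, k_2) = 0xDB91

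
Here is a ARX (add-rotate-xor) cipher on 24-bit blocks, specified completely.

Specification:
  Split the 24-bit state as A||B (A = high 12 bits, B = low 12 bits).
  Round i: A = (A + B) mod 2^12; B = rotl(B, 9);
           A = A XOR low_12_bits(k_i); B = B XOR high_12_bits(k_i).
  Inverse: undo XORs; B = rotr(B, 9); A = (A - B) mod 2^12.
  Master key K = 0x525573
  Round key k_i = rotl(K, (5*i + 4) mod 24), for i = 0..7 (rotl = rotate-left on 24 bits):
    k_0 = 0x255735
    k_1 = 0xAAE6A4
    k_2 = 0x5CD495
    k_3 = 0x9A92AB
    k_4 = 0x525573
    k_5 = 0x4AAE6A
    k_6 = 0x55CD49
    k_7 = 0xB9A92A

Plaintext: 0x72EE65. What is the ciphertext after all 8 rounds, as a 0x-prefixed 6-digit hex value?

s_0 = plaintext = 0x72EE65
s_1 = Round(s_0, k_0) = 0x2A6999
s_2 = Round(s_1, k_1) = 0xA9B99D
s_3 = Round(s_2, k_2) = 0x0ADEFE
s_4 = Round(s_3, k_3) = 0xD00476
s_5 = Round(s_4, k_4) = 0x4059AB
s_6 = Round(s_5, k_5) = 0x3DA39F
s_7 = Round(s_6, k_6) = 0xA30B2F
s_8 = Round(s_7, k_7) = 0xC754FF

0xC754FF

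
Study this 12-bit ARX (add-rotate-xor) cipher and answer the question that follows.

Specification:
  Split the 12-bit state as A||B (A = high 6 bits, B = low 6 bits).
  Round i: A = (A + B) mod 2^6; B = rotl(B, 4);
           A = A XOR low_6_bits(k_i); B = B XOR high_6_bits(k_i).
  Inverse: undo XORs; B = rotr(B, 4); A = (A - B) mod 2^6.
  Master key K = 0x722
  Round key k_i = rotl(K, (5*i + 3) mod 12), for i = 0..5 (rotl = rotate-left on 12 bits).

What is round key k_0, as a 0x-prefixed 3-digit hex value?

0x913

K = 0x722
k_0 = rotl(K, (5*0+3) mod 12) = rotl(K, 3) = 0x913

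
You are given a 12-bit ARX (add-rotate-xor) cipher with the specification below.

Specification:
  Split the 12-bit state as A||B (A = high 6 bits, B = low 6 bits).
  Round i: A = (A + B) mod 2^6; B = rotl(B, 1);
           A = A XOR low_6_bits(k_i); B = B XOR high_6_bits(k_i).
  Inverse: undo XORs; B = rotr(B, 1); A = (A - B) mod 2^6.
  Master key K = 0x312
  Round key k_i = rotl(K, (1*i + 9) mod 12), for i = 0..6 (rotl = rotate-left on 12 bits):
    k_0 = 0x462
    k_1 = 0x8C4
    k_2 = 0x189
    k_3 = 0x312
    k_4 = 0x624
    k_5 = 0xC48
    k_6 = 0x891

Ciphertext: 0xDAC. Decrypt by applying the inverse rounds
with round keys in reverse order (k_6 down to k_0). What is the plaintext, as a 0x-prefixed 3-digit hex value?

s_0 = ciphertext = 0xDAC
s_1 = InvRound(s_0, k_6) = 0x807
s_2 = InvRound(s_1, k_5) = 0x35B
s_3 = InvRound(s_2, k_4) = 0x221
s_4 = InvRound(s_3, k_3) = 0x936
s_5 = InvRound(s_4, k_2) = 0x558
s_6 = InvRound(s_5, k_1) = 0x53D
s_7 = InvRound(s_6, k_0) = 0x816

0x816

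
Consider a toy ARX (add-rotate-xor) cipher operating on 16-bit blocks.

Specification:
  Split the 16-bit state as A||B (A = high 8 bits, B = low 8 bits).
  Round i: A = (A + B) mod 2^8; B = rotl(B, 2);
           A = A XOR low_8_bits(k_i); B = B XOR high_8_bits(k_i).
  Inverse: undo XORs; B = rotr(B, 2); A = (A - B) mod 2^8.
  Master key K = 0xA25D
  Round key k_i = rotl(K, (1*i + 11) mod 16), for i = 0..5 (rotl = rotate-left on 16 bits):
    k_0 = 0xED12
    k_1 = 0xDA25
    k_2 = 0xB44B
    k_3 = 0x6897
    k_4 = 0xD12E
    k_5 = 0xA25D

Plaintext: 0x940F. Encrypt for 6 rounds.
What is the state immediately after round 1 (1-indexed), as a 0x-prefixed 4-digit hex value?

0xB1D1

s_0 = plaintext = 0x940F
s_1 = Round(s_0, k_0) = 0xB1D1
s_2 = Round(s_1, k_1) = 0xA79D
s_3 = Round(s_2, k_2) = 0x0FC2
s_4 = Round(s_3, k_3) = 0x4663
s_5 = Round(s_4, k_4) = 0x875C
s_6 = Round(s_5, k_5) = 0xBED3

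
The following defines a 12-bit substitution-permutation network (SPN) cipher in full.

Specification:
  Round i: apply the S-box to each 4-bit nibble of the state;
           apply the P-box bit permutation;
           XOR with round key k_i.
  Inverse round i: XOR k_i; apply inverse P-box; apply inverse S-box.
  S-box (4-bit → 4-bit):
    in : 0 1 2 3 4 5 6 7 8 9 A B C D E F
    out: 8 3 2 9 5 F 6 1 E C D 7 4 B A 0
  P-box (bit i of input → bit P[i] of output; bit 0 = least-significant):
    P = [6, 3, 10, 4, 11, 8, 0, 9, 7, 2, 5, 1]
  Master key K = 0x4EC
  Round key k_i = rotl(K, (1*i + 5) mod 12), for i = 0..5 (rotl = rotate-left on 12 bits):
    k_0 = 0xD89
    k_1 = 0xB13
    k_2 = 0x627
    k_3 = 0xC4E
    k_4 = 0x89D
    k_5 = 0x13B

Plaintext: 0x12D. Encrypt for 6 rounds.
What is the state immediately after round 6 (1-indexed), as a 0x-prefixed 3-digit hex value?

0xA02

s_0 = plaintext = 0x12D
s_1 = Round(s_0, k_0) = 0xC55
s_2 = Round(s_1, k_1) = 0x46A
s_3 = Round(s_2, k_2) = 0x3D6
s_4 = Round(s_3, k_3) = 0x3C4
s_5 = Round(s_4, k_4) = 0xC5E
s_6 = Round(s_5, k_5) = 0xA02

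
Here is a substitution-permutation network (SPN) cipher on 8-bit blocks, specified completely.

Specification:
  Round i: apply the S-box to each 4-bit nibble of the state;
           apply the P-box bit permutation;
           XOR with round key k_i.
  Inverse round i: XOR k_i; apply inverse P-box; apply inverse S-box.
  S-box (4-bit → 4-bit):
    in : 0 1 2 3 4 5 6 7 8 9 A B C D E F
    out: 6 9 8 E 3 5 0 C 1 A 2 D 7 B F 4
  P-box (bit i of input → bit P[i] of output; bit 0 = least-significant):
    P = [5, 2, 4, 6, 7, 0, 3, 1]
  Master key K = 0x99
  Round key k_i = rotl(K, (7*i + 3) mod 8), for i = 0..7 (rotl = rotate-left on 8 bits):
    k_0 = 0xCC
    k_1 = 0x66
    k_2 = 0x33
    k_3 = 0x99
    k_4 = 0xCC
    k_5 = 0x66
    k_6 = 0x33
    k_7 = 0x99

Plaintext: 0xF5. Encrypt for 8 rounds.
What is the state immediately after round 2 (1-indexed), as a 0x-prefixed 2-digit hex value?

s_0 = plaintext = 0xF5
s_1 = Round(s_0, k_0) = 0xF4
s_2 = Round(s_1, k_1) = 0x4A
s_3 = Round(s_2, k_2) = 0xB6
s_4 = Round(s_3, k_3) = 0x13
s_5 = Round(s_4, k_4) = 0x1A
s_6 = Round(s_5, k_5) = 0xE0
s_7 = Round(s_6, k_6) = 0xAC
s_8 = Round(s_7, k_7) = 0xAC

0x4A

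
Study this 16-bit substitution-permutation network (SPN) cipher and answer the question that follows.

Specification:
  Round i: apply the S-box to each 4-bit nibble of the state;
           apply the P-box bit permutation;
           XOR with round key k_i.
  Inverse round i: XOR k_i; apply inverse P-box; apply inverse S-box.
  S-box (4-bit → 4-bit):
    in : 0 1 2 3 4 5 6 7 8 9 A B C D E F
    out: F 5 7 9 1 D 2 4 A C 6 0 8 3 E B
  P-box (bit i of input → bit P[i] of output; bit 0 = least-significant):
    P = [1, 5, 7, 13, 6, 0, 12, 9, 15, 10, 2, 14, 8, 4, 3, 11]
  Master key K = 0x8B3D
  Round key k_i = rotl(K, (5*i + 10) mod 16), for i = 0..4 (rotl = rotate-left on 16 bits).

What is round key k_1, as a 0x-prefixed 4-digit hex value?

K = 0x8B3D
k_0 = rotl(K, (5*0+10) mod 16) = rotl(K, 10) = 0xF62C
k_1 = rotl(K, (5*1+10) mod 16) = rotl(K, 15) = 0xC59E

0xC59E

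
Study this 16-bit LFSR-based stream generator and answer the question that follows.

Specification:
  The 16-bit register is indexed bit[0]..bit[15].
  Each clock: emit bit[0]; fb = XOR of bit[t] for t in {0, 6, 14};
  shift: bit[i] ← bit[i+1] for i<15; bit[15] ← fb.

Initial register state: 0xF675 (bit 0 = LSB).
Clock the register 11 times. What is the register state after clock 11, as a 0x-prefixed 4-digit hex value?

reg_0 = 0xF675
clock 1: out=1, reg = 0xFB3A
clock 2: out=0, reg = 0xFD9D
clock 3: out=1, reg = 0x7ECE
clock 4: out=0, reg = 0x3F67
clock 5: out=1, reg = 0x1FB3
clock 6: out=1, reg = 0x8FD9
clock 7: out=1, reg = 0x47EC
clock 8: out=0, reg = 0x23F6
clock 9: out=0, reg = 0x91FB
clock 10: out=1, reg = 0x48FD
clock 11: out=1, reg = 0xA47E

0xA47E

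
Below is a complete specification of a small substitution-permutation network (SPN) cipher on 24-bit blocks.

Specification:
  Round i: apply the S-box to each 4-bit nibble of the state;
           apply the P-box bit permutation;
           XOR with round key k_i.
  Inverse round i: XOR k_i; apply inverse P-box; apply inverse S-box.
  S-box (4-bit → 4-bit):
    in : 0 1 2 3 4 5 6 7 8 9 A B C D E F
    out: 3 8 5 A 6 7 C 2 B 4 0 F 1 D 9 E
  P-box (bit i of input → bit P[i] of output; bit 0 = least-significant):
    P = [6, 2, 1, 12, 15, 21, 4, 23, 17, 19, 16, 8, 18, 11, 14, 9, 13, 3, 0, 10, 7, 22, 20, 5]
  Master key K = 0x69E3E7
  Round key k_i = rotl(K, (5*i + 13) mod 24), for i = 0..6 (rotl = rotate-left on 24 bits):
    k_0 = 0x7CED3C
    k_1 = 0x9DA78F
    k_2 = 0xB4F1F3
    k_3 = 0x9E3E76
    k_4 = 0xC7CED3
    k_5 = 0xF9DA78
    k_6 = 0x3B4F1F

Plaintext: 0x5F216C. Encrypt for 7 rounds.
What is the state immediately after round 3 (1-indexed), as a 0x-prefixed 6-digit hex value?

s_0 = plaintext = 0x5F216C
s_1 = Round(s_0, k_0) = 0xA8A8E5
s_2 = Round(s_1, k_1) = 0x1702C1
s_3 = Round(s_2, k_2) = 0xB369DB
s_4 = Round(s_3, k_3) = 0x4FE888
s_5 = Round(s_4, k_4) = 0x39599E
s_6 = Round(s_5, k_5) = 0xBC8209
s_7 = Round(s_6, k_6) = 0x4CE5BD

0xB369DB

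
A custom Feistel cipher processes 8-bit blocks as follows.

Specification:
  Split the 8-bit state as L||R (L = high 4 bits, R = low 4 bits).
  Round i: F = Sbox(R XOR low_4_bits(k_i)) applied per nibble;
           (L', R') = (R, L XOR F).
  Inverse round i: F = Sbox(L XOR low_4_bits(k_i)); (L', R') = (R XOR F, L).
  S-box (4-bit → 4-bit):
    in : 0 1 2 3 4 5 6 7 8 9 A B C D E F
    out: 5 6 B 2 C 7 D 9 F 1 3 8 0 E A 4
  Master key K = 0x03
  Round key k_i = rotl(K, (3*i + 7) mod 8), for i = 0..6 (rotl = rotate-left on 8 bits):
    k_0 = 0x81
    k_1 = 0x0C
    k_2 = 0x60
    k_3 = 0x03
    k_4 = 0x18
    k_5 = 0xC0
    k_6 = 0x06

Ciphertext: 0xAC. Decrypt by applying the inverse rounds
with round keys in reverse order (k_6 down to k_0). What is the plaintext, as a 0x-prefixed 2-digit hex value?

0x9B

s_0 = ciphertext = 0xAC
s_1 = InvRound(s_0, k_6) = 0xCA
s_2 = InvRound(s_1, k_5) = 0xAC
s_3 = InvRound(s_2, k_4) = 0x7A
s_4 = InvRound(s_3, k_3) = 0x67
s_5 = InvRound(s_4, k_2) = 0xA6
s_6 = InvRound(s_5, k_1) = 0xBA
s_7 = InvRound(s_6, k_0) = 0x9B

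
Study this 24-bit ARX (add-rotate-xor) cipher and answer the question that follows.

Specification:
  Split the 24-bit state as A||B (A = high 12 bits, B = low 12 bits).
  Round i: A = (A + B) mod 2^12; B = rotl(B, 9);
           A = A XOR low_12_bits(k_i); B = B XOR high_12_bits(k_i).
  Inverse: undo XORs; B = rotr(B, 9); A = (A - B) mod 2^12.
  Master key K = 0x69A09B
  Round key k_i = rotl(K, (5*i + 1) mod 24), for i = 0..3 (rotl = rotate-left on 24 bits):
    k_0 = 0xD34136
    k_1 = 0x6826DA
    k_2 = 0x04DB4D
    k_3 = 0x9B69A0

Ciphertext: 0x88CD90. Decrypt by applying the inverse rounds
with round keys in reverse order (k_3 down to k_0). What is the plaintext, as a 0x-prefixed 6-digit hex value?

s_0 = ciphertext = 0x88CD90
s_1 = InvRound(s_0, k_3) = 0xFFA132
s_2 = InvRound(s_1, k_2) = 0x8BFBF8
s_3 = InvRound(s_2, k_1) = 0x28FBD6
s_4 = InvRound(s_3, k_0) = 0xCA6713

0xCA6713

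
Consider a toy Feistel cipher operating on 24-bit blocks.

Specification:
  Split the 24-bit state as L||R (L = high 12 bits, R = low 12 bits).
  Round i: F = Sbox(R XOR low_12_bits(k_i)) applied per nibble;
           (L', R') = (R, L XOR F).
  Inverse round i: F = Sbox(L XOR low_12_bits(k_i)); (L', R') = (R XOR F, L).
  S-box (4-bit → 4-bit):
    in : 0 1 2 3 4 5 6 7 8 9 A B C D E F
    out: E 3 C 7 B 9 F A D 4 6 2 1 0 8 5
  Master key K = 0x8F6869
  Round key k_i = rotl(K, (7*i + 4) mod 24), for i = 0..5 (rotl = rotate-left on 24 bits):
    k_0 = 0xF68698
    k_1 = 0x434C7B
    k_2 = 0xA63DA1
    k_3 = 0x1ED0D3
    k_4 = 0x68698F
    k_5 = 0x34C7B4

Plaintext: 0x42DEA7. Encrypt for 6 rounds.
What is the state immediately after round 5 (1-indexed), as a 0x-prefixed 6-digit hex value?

s_0 = plaintext = 0x42DEA7
s_1 = Round(s_0, k_0) = 0xEA7958
s_2 = Round(s_1, k_1) = 0x958760
s_3 = Round(s_2, k_2) = 0x760F4B
s_4 = Round(s_3, k_3) = 0xF4B22D
s_5 = Round(s_4, k_4) = 0x22DD27
s_6 = Round(s_5, k_5) = 0xD2746A

0x22DD27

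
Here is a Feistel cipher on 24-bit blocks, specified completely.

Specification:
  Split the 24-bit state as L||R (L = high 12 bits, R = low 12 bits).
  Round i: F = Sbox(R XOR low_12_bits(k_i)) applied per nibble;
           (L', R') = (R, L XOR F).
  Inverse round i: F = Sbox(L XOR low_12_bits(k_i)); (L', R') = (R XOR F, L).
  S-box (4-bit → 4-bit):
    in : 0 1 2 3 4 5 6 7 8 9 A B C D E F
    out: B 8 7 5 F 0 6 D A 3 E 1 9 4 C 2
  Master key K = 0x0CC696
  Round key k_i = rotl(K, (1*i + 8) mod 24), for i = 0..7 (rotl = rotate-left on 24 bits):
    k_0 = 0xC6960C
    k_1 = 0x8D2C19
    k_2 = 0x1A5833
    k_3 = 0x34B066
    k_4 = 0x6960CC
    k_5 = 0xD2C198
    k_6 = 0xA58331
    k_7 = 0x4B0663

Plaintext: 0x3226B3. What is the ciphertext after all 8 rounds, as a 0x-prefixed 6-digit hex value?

0xA4CDFB

s_0 = plaintext = 0x3226B3
s_1 = Round(s_0, k_0) = 0x6B3830
s_2 = Round(s_1, k_1) = 0x8309C0
s_3 = Round(s_2, k_2) = 0x9C0015
s_4 = Round(s_3, k_3) = 0x015215
s_5 = Round(s_4, k_4) = 0x215756
s_6 = Round(s_5, k_5) = 0x756489
s_7 = Round(s_6, k_6) = 0x489A4C
s_8 = Round(s_7, k_7) = 0xA4CDFB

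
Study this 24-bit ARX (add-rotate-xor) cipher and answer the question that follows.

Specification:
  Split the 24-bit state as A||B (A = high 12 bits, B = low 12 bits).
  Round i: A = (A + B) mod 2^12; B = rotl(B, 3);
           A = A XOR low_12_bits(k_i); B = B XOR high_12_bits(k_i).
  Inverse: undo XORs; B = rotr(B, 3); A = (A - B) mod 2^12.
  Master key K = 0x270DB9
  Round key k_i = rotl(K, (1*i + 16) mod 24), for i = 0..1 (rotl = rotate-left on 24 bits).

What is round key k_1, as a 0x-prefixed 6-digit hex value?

0x724E1B

K = 0x270DB9
k_0 = rotl(K, (1*0+16) mod 24) = rotl(K, 16) = 0xB9270D
k_1 = rotl(K, (1*1+16) mod 24) = rotl(K, 17) = 0x724E1B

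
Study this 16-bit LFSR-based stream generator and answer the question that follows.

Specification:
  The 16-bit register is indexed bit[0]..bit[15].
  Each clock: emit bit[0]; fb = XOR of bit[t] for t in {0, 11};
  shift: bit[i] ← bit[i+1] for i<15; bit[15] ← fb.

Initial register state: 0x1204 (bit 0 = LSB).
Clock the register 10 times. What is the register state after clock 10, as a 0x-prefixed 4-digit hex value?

reg_0 = 0x1204
clock 1: out=0, reg = 0x0902
clock 2: out=0, reg = 0x8481
clock 3: out=1, reg = 0xC240
clock 4: out=0, reg = 0x6120
clock 5: out=0, reg = 0x3090
clock 6: out=0, reg = 0x1848
clock 7: out=0, reg = 0x8C24
clock 8: out=0, reg = 0xC612
clock 9: out=0, reg = 0x6309
clock 10: out=1, reg = 0xB184

0xB184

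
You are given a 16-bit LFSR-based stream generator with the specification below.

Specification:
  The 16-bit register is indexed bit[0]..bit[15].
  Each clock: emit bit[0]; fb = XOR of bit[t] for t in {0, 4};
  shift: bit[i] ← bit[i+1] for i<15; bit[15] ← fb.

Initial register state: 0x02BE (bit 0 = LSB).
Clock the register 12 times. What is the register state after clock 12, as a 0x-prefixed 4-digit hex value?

reg_0 = 0x02BE
clock 1: out=0, reg = 0x815F
clock 2: out=1, reg = 0x40AF
clock 3: out=1, reg = 0xA057
clock 4: out=1, reg = 0x502B
clock 5: out=1, reg = 0xA815
clock 6: out=1, reg = 0x540A
clock 7: out=0, reg = 0x2A05
clock 8: out=1, reg = 0x9502
clock 9: out=0, reg = 0x4A81
clock 10: out=1, reg = 0xA540
clock 11: out=0, reg = 0x52A0
clock 12: out=0, reg = 0x2950

0x2950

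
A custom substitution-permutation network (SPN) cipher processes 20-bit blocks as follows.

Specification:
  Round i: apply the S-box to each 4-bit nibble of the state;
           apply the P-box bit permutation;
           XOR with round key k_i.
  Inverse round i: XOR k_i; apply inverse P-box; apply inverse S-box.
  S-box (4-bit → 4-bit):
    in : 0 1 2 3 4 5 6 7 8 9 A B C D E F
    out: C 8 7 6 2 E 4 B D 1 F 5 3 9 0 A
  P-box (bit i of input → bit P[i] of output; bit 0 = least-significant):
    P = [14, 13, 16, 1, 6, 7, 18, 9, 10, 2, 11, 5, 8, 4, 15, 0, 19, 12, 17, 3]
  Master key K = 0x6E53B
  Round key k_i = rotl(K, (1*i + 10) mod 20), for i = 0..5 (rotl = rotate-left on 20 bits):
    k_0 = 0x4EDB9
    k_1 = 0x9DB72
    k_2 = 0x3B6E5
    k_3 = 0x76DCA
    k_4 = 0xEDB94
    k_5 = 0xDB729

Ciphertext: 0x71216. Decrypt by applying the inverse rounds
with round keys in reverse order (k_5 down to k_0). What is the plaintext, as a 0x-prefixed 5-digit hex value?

0x9230A

s_0 = ciphertext = 0x71216
s_1 = InvRound(s_0, k_5) = 0x8A7EF
s_2 = InvRound(s_1, k_4) = 0x5F8B7
s_3 = InvRound(s_2, k_3) = 0x5A79E
s_4 = InvRound(s_3, k_2) = 0x571B1
s_5 = InvRound(s_4, k_1) = 0x906AF
s_6 = InvRound(s_5, k_0) = 0x9230A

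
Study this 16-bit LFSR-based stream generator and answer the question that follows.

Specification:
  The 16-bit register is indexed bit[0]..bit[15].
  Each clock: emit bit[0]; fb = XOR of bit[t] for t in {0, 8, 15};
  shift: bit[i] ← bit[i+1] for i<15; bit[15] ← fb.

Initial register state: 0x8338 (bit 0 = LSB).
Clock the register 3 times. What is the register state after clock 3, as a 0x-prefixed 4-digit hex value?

reg_0 = 0x8338
clock 1: out=0, reg = 0x419C
clock 2: out=0, reg = 0xA0CE
clock 3: out=0, reg = 0xD067

0xD067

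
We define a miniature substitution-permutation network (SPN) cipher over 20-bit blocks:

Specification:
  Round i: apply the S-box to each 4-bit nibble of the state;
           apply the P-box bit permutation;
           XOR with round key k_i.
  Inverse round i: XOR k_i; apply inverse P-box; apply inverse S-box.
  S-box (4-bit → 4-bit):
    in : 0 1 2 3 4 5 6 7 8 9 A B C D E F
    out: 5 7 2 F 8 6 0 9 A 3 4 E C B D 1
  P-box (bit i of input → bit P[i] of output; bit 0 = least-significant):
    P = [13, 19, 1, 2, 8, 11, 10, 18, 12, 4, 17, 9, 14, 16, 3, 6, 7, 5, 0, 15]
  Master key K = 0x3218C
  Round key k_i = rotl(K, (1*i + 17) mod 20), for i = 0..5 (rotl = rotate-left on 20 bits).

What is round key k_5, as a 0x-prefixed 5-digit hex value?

0xC8630

K = 0x3218C
k_0 = rotl(K, (1*0+17) mod 20) = rotl(K, 17) = 0x86431
k_1 = rotl(K, (1*1+17) mod 20) = rotl(K, 18) = 0x0C863
k_2 = rotl(K, (1*2+17) mod 20) = rotl(K, 19) = 0x190C6
k_3 = rotl(K, (1*3+17) mod 20) = rotl(K, 0) = 0x3218C
k_4 = rotl(K, (1*4+17) mod 20) = rotl(K, 1) = 0x64318
k_5 = rotl(K, (1*5+17) mod 20) = rotl(K, 2) = 0xC8630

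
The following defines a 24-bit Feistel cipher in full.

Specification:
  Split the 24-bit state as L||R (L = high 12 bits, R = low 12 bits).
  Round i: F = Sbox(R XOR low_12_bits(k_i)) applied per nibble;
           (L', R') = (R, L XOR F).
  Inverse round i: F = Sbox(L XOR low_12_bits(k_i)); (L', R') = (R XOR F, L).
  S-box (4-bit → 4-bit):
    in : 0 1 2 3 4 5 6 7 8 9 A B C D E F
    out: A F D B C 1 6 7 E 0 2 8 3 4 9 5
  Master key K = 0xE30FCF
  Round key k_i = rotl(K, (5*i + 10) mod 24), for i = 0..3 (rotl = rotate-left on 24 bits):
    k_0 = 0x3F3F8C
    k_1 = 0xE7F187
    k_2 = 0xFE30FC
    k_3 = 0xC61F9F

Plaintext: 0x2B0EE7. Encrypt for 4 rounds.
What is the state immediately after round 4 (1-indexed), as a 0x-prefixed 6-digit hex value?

0x971B6B

s_0 = plaintext = 0x2B0EE7
s_1 = Round(s_0, k_0) = 0xEE7DD8
s_2 = Round(s_1, k_1) = 0xDD8DF2
s_3 = Round(s_2, k_2) = 0xDF2971
s_4 = Round(s_3, k_3) = 0x971B6B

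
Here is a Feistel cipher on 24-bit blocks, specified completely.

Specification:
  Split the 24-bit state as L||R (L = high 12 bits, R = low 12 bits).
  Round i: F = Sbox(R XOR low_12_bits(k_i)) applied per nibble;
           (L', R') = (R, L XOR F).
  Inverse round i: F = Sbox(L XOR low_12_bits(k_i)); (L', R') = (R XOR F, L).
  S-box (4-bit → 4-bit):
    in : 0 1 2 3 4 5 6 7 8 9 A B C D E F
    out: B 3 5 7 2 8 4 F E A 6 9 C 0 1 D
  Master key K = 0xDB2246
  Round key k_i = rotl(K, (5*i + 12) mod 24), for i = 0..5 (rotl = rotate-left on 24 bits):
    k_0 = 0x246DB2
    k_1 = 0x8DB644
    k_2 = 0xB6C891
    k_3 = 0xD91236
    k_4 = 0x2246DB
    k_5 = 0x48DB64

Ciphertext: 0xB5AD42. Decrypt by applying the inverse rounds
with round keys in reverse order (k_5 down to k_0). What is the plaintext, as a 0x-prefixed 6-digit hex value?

s_0 = ciphertext = 0xB5AD42
s_1 = InvRound(s_0, k_5) = 0x633B5A
s_2 = InvRound(s_1, k_4) = 0x044633
s_3 = InvRound(s_2, k_3) = 0x3C6044
s_4 = InvRound(s_3, k_2) = 0x9CB3C6
s_5 = InvRound(s_4, k_1) = 0xE2B9CB
s_6 = InvRound(s_5, k_0) = 0xE61E2B

0xE61E2B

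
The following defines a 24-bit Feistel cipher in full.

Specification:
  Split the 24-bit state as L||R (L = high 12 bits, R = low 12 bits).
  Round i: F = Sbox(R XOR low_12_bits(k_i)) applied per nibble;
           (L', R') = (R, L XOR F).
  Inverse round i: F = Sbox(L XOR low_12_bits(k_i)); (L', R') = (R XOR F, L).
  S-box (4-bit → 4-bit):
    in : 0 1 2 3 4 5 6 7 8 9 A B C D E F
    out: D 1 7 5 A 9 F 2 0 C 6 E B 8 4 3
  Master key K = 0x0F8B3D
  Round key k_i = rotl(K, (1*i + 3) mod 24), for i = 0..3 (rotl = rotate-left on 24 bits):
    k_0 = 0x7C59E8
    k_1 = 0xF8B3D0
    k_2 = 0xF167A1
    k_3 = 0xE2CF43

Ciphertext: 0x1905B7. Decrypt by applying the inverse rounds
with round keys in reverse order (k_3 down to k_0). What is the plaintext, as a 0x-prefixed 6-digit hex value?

0x3D093B

s_0 = ciphertext = 0x1905B7
s_1 = InvRound(s_0, k_3) = 0x132190
s_2 = InvRound(s_1, k_2) = 0xE55132
s_3 = InvRound(s_2, k_1) = 0x93BE55
s_4 = InvRound(s_3, k_0) = 0x3D093B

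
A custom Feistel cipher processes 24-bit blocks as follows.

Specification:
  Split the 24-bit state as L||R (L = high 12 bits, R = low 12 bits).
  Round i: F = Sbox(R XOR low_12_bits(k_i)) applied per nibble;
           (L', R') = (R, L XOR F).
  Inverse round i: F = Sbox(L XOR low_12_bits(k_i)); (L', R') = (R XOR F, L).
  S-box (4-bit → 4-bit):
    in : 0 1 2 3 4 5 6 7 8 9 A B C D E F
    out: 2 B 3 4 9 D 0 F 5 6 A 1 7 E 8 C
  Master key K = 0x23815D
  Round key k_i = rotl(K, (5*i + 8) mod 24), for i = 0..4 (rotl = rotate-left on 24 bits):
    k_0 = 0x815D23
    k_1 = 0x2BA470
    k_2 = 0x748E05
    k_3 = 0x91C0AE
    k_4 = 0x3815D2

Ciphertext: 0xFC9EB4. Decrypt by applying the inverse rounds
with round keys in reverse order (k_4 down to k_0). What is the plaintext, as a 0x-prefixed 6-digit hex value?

0x111B99

s_0 = ciphertext = 0xFC9EB4
s_1 = InvRound(s_0, k_4) = 0x405FC9
s_2 = InvRound(s_1, k_3) = 0x668405
s_3 = InvRound(s_2, k_2) = 0x10B668
s_4 = InvRound(s_3, k_1) = 0xB9910B
s_5 = InvRound(s_4, k_0) = 0x111B99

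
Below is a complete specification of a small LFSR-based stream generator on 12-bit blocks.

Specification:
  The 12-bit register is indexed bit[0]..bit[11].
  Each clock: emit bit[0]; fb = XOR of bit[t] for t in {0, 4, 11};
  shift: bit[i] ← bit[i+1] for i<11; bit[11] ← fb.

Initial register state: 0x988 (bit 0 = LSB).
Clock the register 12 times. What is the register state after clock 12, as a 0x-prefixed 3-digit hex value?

0x20F

reg_0 = 0x988
clock 1: out=0, reg = 0xCC4
clock 2: out=0, reg = 0xE62
clock 3: out=0, reg = 0xF31
clock 4: out=1, reg = 0xF98
clock 5: out=0, reg = 0x7CC
clock 6: out=0, reg = 0x3E6
clock 7: out=0, reg = 0x1F3
clock 8: out=1, reg = 0x0F9
clock 9: out=1, reg = 0x07C
clock 10: out=0, reg = 0x83E
clock 11: out=0, reg = 0x41F
clock 12: out=1, reg = 0x20F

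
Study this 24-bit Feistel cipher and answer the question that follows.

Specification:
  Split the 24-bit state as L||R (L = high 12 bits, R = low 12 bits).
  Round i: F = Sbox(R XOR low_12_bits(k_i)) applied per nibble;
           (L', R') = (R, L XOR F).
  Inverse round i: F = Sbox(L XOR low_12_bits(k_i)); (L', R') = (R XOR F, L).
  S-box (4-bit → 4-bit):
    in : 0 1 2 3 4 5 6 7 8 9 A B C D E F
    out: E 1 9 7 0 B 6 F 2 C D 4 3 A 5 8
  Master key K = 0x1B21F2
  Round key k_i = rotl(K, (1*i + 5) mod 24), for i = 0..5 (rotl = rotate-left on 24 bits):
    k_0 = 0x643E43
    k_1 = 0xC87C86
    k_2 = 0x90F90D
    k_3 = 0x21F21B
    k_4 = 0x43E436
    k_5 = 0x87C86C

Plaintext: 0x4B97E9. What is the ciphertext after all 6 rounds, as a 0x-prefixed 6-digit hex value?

0x9A4EF9

s_0 = plaintext = 0x4B97E9
s_1 = Round(s_0, k_0) = 0x7E9864
s_2 = Round(s_1, k_1) = 0x8647B0
s_3 = Round(s_2, k_2) = 0x7B0D2E
s_4 = Round(s_3, k_3) = 0xD2EFCB
s_5 = Round(s_4, k_4) = 0xFCB9A4
s_6 = Round(s_5, k_5) = 0x9A4EF9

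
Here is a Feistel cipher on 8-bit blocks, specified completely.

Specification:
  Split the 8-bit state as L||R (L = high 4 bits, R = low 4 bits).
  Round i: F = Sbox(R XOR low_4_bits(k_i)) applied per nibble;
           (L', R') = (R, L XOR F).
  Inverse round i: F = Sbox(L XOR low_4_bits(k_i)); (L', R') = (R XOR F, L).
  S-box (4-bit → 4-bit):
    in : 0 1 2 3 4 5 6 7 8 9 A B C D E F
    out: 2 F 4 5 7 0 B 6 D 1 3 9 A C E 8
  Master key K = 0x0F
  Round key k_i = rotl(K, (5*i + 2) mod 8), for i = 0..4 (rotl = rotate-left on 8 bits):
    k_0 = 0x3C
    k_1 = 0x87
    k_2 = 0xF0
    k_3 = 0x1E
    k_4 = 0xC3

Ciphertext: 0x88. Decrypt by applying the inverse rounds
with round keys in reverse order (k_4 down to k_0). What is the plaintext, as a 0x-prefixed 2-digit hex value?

0xA7

s_0 = ciphertext = 0x88
s_1 = InvRound(s_0, k_4) = 0x18
s_2 = InvRound(s_1, k_3) = 0x01
s_3 = InvRound(s_2, k_2) = 0x30
s_4 = InvRound(s_3, k_1) = 0x73
s_5 = InvRound(s_4, k_0) = 0xA7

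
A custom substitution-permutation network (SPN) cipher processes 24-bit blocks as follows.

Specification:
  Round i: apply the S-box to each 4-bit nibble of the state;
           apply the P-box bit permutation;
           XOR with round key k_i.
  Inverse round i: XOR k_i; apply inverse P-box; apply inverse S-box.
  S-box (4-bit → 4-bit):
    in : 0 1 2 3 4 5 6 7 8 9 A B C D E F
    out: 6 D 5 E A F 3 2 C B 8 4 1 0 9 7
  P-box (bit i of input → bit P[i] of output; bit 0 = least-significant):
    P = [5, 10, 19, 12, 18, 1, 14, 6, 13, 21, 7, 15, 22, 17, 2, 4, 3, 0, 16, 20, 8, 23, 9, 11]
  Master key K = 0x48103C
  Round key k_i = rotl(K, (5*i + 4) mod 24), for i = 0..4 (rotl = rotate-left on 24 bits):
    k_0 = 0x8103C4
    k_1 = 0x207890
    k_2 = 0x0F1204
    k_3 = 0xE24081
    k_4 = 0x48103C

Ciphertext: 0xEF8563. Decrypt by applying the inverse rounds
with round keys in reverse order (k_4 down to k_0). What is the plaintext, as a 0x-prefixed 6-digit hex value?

0x7BCC4E

s_0 = ciphertext = 0xEF8563
s_1 = InvRound(s_0, k_4) = 0x6F3494
s_2 = InvRound(s_1, k_3) = 0x708C23
s_3 = InvRound(s_2, k_2) = 0x83F465
s_4 = InvRound(s_3, k_1) = 0x4033A6
s_5 = InvRound(s_4, k_0) = 0x7BCC4E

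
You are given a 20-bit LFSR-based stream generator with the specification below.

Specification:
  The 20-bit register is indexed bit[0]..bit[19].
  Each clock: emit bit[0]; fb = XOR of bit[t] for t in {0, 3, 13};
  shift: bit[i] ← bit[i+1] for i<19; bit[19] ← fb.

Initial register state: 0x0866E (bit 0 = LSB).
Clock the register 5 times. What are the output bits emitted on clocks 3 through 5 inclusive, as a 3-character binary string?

110

reg_0 = 0x0866E
clock 1: out=0, reg = 0x84337
clock 2: out=1, reg = 0xC219B
clock 3: out=1, reg = 0xE10CD
clock 4: out=1, reg = 0x70866
clock 5: out=0, reg = 0x38433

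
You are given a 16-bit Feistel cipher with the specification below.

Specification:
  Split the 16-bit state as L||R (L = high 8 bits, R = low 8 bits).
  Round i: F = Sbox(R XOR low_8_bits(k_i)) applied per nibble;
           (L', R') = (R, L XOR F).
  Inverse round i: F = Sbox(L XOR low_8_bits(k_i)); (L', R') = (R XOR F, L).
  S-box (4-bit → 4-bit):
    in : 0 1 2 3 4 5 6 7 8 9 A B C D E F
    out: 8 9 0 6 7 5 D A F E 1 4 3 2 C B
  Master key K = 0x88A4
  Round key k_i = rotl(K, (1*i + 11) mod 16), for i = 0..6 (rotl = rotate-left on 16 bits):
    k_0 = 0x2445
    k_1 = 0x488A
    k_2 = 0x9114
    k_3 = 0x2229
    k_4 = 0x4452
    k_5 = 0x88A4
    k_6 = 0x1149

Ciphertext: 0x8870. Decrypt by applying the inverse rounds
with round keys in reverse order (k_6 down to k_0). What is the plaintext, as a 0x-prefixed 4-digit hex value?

s_0 = ciphertext = 0x8870
s_1 = InvRound(s_0, k_6) = 0x4988
s_2 = InvRound(s_1, k_5) = 0x4A49
s_3 = InvRound(s_2, k_4) = 0xD64A
s_4 = InvRound(s_3, k_3) = 0xF1D6
s_5 = InvRound(s_4, k_2) = 0x13F1
s_6 = InvRound(s_5, k_1) = 0x1F13
s_7 = InvRound(s_6, k_0) = 0x421F

0x421F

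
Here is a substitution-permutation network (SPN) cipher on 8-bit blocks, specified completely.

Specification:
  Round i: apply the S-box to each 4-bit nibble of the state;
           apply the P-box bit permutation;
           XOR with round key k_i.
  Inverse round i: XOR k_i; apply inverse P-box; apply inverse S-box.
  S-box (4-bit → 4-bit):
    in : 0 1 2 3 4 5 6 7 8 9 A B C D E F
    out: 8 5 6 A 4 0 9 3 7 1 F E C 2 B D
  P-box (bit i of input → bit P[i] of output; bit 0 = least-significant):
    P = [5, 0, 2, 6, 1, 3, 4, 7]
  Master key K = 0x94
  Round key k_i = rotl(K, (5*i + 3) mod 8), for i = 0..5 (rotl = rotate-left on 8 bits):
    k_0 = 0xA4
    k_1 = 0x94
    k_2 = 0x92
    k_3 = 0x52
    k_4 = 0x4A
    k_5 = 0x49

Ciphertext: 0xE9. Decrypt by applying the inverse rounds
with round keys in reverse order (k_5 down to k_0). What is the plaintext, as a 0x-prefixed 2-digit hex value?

s_0 = ciphertext = 0xE9
s_1 = InvRound(s_0, k_5) = 0x09
s_2 = InvRound(s_1, k_4) = 0x93
s_3 = InvRound(s_2, k_3) = 0x03
s_4 = InvRound(s_3, k_2) = 0xCD
s_5 = InvRound(s_4, k_1) = 0x23
s_6 = InvRound(s_5, k_0) = 0x62

0x62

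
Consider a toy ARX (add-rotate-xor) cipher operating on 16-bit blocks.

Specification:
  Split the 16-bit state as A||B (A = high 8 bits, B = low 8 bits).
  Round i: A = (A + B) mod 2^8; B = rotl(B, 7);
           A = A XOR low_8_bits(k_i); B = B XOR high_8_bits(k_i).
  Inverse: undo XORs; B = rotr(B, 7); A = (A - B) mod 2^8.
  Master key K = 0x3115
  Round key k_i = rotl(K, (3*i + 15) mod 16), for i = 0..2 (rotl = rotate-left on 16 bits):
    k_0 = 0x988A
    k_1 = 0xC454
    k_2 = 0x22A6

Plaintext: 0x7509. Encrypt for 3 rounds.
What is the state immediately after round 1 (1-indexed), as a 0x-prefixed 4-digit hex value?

0xF41C

s_0 = plaintext = 0x7509
s_1 = Round(s_0, k_0) = 0xF41C
s_2 = Round(s_1, k_1) = 0x44CA
s_3 = Round(s_2, k_2) = 0xA847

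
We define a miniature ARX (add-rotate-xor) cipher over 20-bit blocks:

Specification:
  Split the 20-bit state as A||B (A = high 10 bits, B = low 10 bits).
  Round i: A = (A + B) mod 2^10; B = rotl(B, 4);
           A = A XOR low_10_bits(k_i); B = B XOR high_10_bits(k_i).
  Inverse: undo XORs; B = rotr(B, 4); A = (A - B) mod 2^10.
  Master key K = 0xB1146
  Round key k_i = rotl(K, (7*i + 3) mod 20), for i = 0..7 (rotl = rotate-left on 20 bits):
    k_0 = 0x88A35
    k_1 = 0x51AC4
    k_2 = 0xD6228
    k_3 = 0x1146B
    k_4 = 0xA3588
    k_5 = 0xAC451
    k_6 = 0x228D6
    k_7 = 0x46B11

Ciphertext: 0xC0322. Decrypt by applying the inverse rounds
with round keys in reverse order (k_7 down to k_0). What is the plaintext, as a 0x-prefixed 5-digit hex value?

s_0 = ciphertext = 0xC0322
s_1 = InvRound(s_0, k_7) = 0x7BA23
s_2 = InvRound(s_1, k_6) = 0xB3A6A
s_3 = InvRound(s_2, k_5) = 0xF4ACD
s_4 = InvRound(s_3, k_4) = 0x95804
s_5 = InvRound(s_4, k_3) = 0x7E444
s_6 = InvRound(s_5, k_2) = 0x28331
s_7 = InvRound(s_6, k_1) = 0x1F5E7
s_8 = InvRound(s_7, k_0) = 0x3317C

0x3317C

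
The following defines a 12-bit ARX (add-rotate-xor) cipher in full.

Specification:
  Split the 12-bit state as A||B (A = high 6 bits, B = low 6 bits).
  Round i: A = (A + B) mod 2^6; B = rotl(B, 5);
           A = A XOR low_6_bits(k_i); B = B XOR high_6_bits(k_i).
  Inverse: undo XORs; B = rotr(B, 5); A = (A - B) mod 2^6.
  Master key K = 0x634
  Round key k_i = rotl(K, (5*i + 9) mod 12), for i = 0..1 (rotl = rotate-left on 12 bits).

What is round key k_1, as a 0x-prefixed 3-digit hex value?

K = 0x634
k_0 = rotl(K, (5*0+9) mod 12) = rotl(K, 9) = 0x8C6
k_1 = rotl(K, (5*1+9) mod 12) = rotl(K, 2) = 0x8D1

0x8D1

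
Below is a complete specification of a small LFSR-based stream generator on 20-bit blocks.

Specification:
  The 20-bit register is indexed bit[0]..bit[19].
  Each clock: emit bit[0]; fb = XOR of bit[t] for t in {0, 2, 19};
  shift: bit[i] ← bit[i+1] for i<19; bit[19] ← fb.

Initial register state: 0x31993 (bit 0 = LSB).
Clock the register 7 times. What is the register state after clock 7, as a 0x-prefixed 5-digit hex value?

reg_0 = 0x31993
clock 1: out=1, reg = 0x98CC9
clock 2: out=1, reg = 0x4C664
clock 3: out=0, reg = 0xA6332
clock 4: out=0, reg = 0xD3199
clock 5: out=1, reg = 0x698CC
clock 6: out=0, reg = 0xB4C66
clock 7: out=0, reg = 0x5A633

0x5A633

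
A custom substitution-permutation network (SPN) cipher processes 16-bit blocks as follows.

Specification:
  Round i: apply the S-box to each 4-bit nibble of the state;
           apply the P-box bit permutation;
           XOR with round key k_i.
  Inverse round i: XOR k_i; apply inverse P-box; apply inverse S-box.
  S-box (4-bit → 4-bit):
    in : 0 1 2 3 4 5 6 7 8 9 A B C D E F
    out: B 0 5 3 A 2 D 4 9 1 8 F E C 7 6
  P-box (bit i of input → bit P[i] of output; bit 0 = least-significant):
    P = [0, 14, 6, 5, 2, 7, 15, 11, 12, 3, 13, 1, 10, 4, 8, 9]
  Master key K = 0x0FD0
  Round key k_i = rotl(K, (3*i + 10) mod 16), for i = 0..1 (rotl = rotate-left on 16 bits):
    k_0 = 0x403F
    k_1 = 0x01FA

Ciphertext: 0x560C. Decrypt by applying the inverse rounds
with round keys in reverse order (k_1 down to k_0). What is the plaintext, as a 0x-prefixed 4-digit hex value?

0x16D3

s_0 = ciphertext = 0x560C
s_1 = InvRound(s_0, k_1) = 0xB83C
s_2 = InvRound(s_1, k_0) = 0x16D3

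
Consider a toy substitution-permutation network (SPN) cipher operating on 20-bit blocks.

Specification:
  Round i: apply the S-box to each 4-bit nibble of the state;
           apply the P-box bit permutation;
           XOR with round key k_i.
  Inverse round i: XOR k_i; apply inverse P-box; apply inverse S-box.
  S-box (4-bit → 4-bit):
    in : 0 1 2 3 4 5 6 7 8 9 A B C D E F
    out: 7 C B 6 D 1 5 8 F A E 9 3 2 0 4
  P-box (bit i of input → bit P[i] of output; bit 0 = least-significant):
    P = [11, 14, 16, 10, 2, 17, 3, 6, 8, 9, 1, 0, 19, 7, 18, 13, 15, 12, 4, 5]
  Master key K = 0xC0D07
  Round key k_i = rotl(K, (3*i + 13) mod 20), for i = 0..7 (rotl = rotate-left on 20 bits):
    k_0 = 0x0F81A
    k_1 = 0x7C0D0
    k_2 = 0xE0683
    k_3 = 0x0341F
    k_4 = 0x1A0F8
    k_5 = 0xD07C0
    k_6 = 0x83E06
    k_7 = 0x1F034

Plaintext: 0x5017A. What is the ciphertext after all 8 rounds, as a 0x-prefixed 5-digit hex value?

0x96CE2

s_0 = plaintext = 0x5017A
s_1 = Round(s_0, k_0) = 0xD3CD9
s_2 = Round(s_1, k_1) = 0x19750
s_3 = Round(s_2, k_2) = 0xF6E36
s_4 = Round(s_3, k_3) = 0xF3C07
s_5 = Round(s_4, k_4) = 0x7A764
s_6 = Round(s_5, k_5) = 0x82B6D
s_7 = Round(s_6, k_6) = 0x0CFBB
s_8 = Round(s_7, k_7) = 0x96CE2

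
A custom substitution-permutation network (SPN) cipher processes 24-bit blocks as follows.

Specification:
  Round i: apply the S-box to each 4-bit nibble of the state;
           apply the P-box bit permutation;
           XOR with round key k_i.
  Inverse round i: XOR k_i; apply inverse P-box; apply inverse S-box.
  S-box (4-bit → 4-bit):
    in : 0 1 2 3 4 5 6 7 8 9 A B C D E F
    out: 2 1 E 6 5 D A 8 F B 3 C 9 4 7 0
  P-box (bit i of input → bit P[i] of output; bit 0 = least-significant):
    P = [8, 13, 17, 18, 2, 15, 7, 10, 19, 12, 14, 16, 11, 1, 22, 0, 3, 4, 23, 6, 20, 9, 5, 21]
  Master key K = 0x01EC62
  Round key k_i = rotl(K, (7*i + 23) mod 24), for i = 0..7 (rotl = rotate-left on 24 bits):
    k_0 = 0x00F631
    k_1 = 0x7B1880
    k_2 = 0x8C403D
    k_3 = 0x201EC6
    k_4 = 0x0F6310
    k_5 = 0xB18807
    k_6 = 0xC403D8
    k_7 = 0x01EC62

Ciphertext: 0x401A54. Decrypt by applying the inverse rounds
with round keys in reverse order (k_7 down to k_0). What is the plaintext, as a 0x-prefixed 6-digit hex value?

s_0 = ciphertext = 0x401A54
s_1 = InvRound(s_0, k_7) = 0x303290
s_2 = InvRound(s_1, k_6) = 0xC5D0F9
s_3 = InvRound(s_2, k_5) = 0x59E347
s_4 = InvRound(s_3, k_4) = 0x162FAB
s_5 = InvRound(s_4, k_3) = 0x5C7018
s_6 = InvRound(s_5, k_2) = 0x4DB010
s_7 = InvRound(s_6, k_1) = 0xC01F32
s_8 = InvRound(s_7, k_0) = 0xFD8D0A

0xFD8D0A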